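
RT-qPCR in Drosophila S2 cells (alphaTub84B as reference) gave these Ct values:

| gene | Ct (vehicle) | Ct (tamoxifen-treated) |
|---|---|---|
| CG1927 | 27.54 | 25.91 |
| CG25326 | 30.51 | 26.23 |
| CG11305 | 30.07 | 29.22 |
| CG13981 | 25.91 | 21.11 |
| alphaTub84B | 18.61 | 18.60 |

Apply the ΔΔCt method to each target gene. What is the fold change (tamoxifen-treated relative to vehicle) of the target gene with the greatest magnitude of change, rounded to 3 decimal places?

27.665

CG1927: ΔΔCt = (25.91−18.60) − (27.54−18.61) = 7.31 − 8.93 = -1.62; fold change = 2^1.62 = 3.074
CG25326: ΔΔCt = (26.23−18.60) − (30.51−18.61) = 7.63 − 11.90 = -4.27; fold change = 2^4.27 = 19.293
CG11305: ΔΔCt = (29.22−18.60) − (30.07−18.61) = 10.62 − 11.46 = -0.84; fold change = 2^0.84 = 1.790
CG13981: ΔΔCt = (21.11−18.60) − (25.91−18.61) = 2.51 − 7.30 = -4.79; fold change = 2^4.79 = 27.665
CG13981 has the largest |ΔΔCt| = 4.79.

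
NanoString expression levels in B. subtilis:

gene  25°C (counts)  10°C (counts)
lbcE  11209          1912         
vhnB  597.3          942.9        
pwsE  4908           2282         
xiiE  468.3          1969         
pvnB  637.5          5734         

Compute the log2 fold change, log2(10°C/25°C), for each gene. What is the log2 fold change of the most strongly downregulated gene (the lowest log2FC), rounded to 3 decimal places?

log2(1912/11209) = -2.552  (lbcE)
log2(942.9/597.3) = 0.659  (vhnB)
log2(2282/4908) = -1.105  (pwsE)
log2(1969/468.3) = 2.072  (xiiE)
log2(5734/637.5) = 3.169  (pvnB)
lbcE is most strongly downregulated.

-2.552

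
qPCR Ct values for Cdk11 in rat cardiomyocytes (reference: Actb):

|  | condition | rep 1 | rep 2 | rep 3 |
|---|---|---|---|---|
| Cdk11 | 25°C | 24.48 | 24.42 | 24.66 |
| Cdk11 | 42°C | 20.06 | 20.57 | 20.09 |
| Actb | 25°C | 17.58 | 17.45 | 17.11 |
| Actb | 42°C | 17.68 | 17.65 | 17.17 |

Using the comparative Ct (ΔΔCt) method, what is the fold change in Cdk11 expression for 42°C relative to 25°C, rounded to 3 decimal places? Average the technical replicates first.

21.112

Mean Ct: Cdk11 25°C 24.520; Cdk11 42°C 20.240; Actb 25°C 17.380; Actb 42°C 17.500
ΔCt(25°C) = 24.520 − 17.380 = 7.140
ΔCt(42°C) = 20.240 − 17.500 = 2.740
ΔΔCt = 2.740 − 7.140 = -4.400
Fold change = 2^(−(-4.400)) = 2^4.400 = 21.1121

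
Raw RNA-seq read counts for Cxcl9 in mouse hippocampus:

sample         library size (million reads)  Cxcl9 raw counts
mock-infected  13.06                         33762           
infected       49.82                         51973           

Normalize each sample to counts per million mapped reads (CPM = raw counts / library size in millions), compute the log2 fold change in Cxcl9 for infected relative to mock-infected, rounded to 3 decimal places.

CPM(mock-infected) = 33762 / 13.06 = 2585.1455
CPM(infected) = 51973 / 49.82 = 1043.2156
Fold change = 1043.2156 / 2585.1455 = 0.40354
log2(0.40354) = -1.3092

-1.309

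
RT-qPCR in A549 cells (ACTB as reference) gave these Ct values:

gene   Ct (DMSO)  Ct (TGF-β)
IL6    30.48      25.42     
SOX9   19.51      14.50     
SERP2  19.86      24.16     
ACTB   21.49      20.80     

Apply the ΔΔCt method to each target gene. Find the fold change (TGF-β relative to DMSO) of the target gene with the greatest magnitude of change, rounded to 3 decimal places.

0.031

IL6: ΔΔCt = (25.42−20.80) − (30.48−21.49) = 4.62 − 8.99 = -4.37; fold change = 2^4.37 = 20.678
SOX9: ΔΔCt = (14.50−20.80) − (19.51−21.49) = -6.30 − (-1.98) = -4.32; fold change = 2^4.32 = 19.973
SERP2: ΔΔCt = (24.16−20.80) − (19.86−21.49) = 3.36 − (-1.63) = 4.99; fold change = 2^-4.99 = 0.031
SERP2 has the largest |ΔΔCt| = 4.99.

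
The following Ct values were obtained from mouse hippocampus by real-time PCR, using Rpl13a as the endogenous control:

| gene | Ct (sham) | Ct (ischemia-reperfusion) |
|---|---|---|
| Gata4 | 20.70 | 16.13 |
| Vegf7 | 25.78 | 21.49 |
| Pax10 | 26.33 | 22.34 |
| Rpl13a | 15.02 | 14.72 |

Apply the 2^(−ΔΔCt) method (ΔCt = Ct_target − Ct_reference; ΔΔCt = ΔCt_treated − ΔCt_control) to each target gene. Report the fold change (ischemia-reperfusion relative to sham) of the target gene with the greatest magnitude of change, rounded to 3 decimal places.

Gata4: ΔΔCt = (16.13−14.72) − (20.70−15.02) = 1.41 − 5.68 = -4.27; fold change = 2^4.27 = 19.293
Vegf7: ΔΔCt = (21.49−14.72) − (25.78−15.02) = 6.77 − 10.76 = -3.99; fold change = 2^3.99 = 15.889
Pax10: ΔΔCt = (22.34−14.72) − (26.33−15.02) = 7.62 − 11.31 = -3.69; fold change = 2^3.69 = 12.906
Gata4 has the largest |ΔΔCt| = 4.27.

19.293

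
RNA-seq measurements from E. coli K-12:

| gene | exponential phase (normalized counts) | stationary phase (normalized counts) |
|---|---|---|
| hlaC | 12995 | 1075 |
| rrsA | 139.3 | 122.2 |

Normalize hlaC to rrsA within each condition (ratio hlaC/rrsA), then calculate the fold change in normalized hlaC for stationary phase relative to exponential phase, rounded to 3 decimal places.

hlaC/rrsA (exponential phase) = 12995 / 139.3 = 93.288
hlaC/rrsA (stationary phase) = 1075 / 122.2 = 8.7971
Fold change = 8.7971 / 93.288 = 0.0943

0.094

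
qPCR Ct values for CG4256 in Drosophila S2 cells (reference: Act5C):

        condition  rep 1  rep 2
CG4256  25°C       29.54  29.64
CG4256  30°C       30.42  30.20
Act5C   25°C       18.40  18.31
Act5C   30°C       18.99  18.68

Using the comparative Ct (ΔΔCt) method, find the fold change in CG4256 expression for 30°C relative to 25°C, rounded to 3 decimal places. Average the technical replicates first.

0.847

Mean Ct: CG4256 25°C 29.590; CG4256 30°C 30.310; Act5C 25°C 18.355; Act5C 30°C 18.835
ΔCt(25°C) = 29.590 − 18.355 = 11.235
ΔCt(30°C) = 30.310 − 18.835 = 11.475
ΔΔCt = 11.475 − 11.235 = 0.240
Fold change = 2^(−0.240) = 0.8467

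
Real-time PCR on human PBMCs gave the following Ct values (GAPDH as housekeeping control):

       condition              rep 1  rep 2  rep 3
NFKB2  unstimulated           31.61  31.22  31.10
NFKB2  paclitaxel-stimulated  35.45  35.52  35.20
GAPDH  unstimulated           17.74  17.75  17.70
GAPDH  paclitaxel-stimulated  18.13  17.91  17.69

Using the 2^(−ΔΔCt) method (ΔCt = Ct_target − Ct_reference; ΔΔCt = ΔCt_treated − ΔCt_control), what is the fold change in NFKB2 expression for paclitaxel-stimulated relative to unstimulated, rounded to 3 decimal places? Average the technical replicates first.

0.067

Mean Ct: NFKB2 unstimulated 31.310; NFKB2 paclitaxel-stimulated 35.390; GAPDH unstimulated 17.730; GAPDH paclitaxel-stimulated 17.910
ΔCt(unstimulated) = 31.310 − 17.730 = 13.580
ΔCt(paclitaxel-stimulated) = 35.390 − 17.910 = 17.480
ΔΔCt = 17.480 − 13.580 = 3.900
Fold change = 2^(−3.900) = 0.0670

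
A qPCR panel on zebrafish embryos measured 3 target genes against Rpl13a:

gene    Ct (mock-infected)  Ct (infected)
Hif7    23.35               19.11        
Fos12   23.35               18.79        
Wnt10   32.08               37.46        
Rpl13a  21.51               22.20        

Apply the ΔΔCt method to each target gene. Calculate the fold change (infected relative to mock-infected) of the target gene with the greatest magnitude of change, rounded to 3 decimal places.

Hif7: ΔΔCt = (19.11−22.20) − (23.35−21.51) = -3.09 − 1.84 = -4.93; fold change = 2^4.93 = 30.484
Fos12: ΔΔCt = (18.79−22.20) − (23.35−21.51) = -3.41 − 1.84 = -5.25; fold change = 2^5.25 = 38.055
Wnt10: ΔΔCt = (37.46−22.20) − (32.08−21.51) = 15.26 − 10.57 = 4.69; fold change = 2^-4.69 = 0.039
Fos12 has the largest |ΔΔCt| = 5.25.

38.055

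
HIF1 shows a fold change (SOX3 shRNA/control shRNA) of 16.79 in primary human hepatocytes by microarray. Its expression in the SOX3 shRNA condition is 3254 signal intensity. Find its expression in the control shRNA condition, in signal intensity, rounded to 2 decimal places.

control shRNA expression = 3254 / 16.79 = 193.81

193.81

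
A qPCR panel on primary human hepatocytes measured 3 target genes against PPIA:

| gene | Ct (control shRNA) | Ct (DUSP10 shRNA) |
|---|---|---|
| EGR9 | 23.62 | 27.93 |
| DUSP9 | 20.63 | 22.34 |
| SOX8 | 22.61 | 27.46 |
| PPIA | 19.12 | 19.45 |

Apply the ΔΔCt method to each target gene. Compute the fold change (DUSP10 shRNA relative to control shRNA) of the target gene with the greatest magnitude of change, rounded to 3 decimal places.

0.044

EGR9: ΔΔCt = (27.93−19.45) − (23.62−19.12) = 8.48 − 4.50 = 3.98; fold change = 2^-3.98 = 0.063
DUSP9: ΔΔCt = (22.34−19.45) − (20.63−19.12) = 2.89 − 1.51 = 1.38; fold change = 2^-1.38 = 0.384
SOX8: ΔΔCt = (27.46−19.45) − (22.61−19.12) = 8.01 − 3.49 = 4.52; fold change = 2^-4.52 = 0.044
SOX8 has the largest |ΔΔCt| = 4.52.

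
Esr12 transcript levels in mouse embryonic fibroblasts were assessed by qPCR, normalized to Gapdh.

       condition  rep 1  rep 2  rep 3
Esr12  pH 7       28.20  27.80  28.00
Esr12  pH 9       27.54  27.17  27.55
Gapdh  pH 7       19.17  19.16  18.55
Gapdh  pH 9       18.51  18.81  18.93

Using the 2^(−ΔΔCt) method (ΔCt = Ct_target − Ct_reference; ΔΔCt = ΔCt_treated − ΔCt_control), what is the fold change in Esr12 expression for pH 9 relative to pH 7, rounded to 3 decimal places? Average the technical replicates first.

1.292

Mean Ct: Esr12 pH 7 28.000; Esr12 pH 9 27.420; Gapdh pH 7 18.960; Gapdh pH 9 18.750
ΔCt(pH 7) = 28.000 − 18.960 = 9.040
ΔCt(pH 9) = 27.420 − 18.750 = 8.670
ΔΔCt = 8.670 − 9.040 = -0.370
Fold change = 2^(−(-0.370)) = 2^0.370 = 1.2924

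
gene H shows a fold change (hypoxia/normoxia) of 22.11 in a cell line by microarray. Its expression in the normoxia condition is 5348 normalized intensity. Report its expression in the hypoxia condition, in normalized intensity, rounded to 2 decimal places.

118244.28

hypoxia expression = 5348 × 22.11 = 118244.28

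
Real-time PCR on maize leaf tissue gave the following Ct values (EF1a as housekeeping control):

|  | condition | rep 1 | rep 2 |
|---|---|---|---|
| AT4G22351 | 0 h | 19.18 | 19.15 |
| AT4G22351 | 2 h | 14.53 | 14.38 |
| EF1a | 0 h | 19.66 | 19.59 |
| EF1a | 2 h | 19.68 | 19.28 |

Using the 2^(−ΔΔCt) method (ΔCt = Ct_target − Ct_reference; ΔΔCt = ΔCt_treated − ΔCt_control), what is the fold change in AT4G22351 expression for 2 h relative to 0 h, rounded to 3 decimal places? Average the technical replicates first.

23.670

Mean Ct: AT4G22351 0 h 19.165; AT4G22351 2 h 14.455; EF1a 0 h 19.625; EF1a 2 h 19.480
ΔCt(0 h) = 19.165 − 19.625 = -0.460
ΔCt(2 h) = 14.455 − 19.480 = -5.025
ΔΔCt = -5.025 − (-0.460) = -4.565
Fold change = 2^(−(-4.565)) = 2^4.565 = 23.6702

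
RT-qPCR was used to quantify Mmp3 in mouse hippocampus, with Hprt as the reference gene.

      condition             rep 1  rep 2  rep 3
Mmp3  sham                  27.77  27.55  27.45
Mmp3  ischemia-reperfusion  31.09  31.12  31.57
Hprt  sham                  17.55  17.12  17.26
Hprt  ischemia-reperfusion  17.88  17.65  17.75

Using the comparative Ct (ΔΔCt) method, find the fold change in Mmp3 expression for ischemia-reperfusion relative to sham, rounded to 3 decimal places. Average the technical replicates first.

Mean Ct: Mmp3 sham 27.590; Mmp3 ischemia-reperfusion 31.260; Hprt sham 17.310; Hprt ischemia-reperfusion 17.760
ΔCt(sham) = 27.590 − 17.310 = 10.280
ΔCt(ischemia-reperfusion) = 31.260 − 17.760 = 13.500
ΔΔCt = 13.500 − 10.280 = 3.220
Fold change = 2^(−3.220) = 0.1073

0.107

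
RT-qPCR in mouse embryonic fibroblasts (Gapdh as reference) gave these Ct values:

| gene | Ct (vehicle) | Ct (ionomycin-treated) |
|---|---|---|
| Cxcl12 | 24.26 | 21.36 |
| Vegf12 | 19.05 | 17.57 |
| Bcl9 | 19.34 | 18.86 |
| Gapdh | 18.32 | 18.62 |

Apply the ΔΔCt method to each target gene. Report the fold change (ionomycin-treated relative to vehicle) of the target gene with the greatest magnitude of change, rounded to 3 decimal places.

9.190

Cxcl12: ΔΔCt = (21.36−18.62) − (24.26−18.32) = 2.74 − 5.94 = -3.20; fold change = 2^3.20 = 9.190
Vegf12: ΔΔCt = (17.57−18.62) − (19.05−18.32) = -1.05 − 0.73 = -1.78; fold change = 2^1.78 = 3.434
Bcl9: ΔΔCt = (18.86−18.62) − (19.34−18.32) = 0.24 − 1.02 = -0.78; fold change = 2^0.78 = 1.717
Cxcl12 has the largest |ΔΔCt| = 3.20.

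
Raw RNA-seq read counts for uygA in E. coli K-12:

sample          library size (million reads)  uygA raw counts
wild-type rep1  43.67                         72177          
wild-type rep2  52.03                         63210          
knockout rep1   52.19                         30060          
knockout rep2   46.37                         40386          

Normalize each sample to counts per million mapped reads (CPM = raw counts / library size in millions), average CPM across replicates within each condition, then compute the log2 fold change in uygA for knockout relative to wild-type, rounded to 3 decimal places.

CPM(wild-type rep1) = 72177 / 43.67 = 1652.7822
CPM(wild-type rep2) = 63210 / 52.03 = 1214.8760
CPM(knockout rep1) = 30060 / 52.19 = 575.9724
CPM(knockout rep2) = 40386 / 46.37 = 870.9510
mean CPM(wild-type) = 1433.8291; mean CPM(knockout) = 723.4617
Fold change = 723.4617 / 1433.8291 = 0.50457
log2(0.50457) = -0.9869

-0.987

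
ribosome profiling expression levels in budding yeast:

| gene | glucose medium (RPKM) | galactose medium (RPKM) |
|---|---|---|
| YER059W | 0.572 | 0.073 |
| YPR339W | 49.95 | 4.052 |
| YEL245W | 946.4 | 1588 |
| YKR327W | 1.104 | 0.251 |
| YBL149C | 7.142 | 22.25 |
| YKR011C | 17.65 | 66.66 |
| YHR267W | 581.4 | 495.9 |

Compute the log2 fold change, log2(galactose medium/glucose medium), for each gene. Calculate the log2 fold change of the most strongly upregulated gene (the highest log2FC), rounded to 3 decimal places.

log2(0.073/0.572) = -2.970  (YER059W)
log2(4.052/49.95) = -3.624  (YPR339W)
log2(1588/946.4) = 0.747  (YEL245W)
log2(0.251/1.104) = -2.137  (YKR327W)
log2(22.25/7.142) = 1.639  (YBL149C)
log2(66.66/17.65) = 1.917  (YKR011C)
log2(495.9/581.4) = -0.229  (YHR267W)
YKR011C is most strongly upregulated.

1.917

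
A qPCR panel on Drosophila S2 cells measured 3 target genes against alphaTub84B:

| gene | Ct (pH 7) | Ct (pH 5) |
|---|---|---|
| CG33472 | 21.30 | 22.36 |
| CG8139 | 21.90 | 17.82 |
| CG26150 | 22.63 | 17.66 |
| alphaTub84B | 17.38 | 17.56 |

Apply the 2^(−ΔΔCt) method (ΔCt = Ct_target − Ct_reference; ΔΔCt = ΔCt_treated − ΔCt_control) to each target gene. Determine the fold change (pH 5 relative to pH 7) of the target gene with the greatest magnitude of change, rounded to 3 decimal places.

35.506

CG33472: ΔΔCt = (22.36−17.56) − (21.30−17.38) = 4.80 − 3.92 = 0.88; fold change = 2^-0.88 = 0.543
CG8139: ΔΔCt = (17.82−17.56) − (21.90−17.38) = 0.26 − 4.52 = -4.26; fold change = 2^4.26 = 19.160
CG26150: ΔΔCt = (17.66−17.56) − (22.63−17.38) = 0.10 − 5.25 = -5.15; fold change = 2^5.15 = 35.506
CG26150 has the largest |ΔΔCt| = 5.15.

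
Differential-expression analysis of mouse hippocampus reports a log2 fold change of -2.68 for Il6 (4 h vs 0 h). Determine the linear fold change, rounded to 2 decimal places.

0.16

Fold change = 2^(-2.68) = 0.156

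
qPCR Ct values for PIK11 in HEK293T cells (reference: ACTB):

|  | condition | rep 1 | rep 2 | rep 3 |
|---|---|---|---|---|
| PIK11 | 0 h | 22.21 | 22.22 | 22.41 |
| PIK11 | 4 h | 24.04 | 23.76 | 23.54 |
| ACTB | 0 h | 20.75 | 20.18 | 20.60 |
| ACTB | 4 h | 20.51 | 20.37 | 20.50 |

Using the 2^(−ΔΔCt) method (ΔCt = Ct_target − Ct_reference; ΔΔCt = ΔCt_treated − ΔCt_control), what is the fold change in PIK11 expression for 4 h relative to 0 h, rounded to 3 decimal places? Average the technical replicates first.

Mean Ct: PIK11 0 h 22.280; PIK11 4 h 23.780; ACTB 0 h 20.510; ACTB 4 h 20.460
ΔCt(0 h) = 22.280 − 20.510 = 1.770
ΔCt(4 h) = 23.780 − 20.460 = 3.320
ΔΔCt = 3.320 − 1.770 = 1.550
Fold change = 2^(−1.550) = 0.3415

0.342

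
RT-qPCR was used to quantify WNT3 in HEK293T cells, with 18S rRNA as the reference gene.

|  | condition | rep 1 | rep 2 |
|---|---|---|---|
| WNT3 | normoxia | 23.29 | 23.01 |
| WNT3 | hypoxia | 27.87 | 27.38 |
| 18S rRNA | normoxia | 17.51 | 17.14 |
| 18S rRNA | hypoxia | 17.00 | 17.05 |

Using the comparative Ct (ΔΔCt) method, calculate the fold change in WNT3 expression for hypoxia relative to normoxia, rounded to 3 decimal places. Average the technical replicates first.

Mean Ct: WNT3 normoxia 23.150; WNT3 hypoxia 27.625; 18S rRNA normoxia 17.325; 18S rRNA hypoxia 17.025
ΔCt(normoxia) = 23.150 − 17.325 = 5.825
ΔCt(hypoxia) = 27.625 − 17.025 = 10.600
ΔΔCt = 10.600 − 5.825 = 4.775
Fold change = 2^(−4.775) = 0.0365

0.037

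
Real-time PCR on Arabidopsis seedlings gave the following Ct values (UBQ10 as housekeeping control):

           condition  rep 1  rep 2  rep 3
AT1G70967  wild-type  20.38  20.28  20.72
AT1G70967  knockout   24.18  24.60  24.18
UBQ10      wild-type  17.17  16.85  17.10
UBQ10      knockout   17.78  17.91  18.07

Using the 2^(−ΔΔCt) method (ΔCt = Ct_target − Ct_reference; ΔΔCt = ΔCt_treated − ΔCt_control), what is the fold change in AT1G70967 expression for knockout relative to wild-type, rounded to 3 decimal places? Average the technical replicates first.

Mean Ct: AT1G70967 wild-type 20.460; AT1G70967 knockout 24.320; UBQ10 wild-type 17.040; UBQ10 knockout 17.920
ΔCt(wild-type) = 20.460 − 17.040 = 3.420
ΔCt(knockout) = 24.320 − 17.920 = 6.400
ΔΔCt = 6.400 − 3.420 = 2.980
Fold change = 2^(−2.980) = 0.1267

0.127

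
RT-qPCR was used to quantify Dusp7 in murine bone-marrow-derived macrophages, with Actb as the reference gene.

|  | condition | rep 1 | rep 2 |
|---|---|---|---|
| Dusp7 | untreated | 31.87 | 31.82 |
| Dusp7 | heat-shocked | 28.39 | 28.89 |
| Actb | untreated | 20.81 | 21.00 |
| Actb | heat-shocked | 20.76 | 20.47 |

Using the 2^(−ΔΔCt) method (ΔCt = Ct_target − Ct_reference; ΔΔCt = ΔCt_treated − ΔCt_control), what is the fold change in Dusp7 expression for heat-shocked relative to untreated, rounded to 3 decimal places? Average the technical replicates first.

7.542

Mean Ct: Dusp7 untreated 31.845; Dusp7 heat-shocked 28.640; Actb untreated 20.905; Actb heat-shocked 20.615
ΔCt(untreated) = 31.845 − 20.905 = 10.940
ΔCt(heat-shocked) = 28.640 − 20.615 = 8.025
ΔΔCt = 8.025 − 10.940 = -2.915
Fold change = 2^(−(-2.915)) = 2^2.915 = 7.5423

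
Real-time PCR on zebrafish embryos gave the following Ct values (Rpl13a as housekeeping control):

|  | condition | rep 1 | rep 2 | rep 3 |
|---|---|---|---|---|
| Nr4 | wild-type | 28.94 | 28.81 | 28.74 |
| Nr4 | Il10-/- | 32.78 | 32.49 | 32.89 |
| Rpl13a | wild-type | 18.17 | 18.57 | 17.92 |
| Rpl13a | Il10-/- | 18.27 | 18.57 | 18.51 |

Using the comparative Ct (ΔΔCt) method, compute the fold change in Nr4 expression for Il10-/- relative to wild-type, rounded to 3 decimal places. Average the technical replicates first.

0.079

Mean Ct: Nr4 wild-type 28.830; Nr4 Il10-/- 32.720; Rpl13a wild-type 18.220; Rpl13a Il10-/- 18.450
ΔCt(wild-type) = 28.830 − 18.220 = 10.610
ΔCt(Il10-/-) = 32.720 − 18.450 = 14.270
ΔΔCt = 14.270 − 10.610 = 3.660
Fold change = 2^(−3.660) = 0.0791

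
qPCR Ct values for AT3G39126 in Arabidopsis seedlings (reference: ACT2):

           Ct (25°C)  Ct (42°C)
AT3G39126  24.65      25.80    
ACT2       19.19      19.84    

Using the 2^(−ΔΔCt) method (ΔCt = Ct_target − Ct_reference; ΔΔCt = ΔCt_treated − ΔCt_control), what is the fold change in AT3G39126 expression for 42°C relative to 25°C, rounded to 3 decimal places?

ΔCt(25°C) = 24.650 − 19.190 = 5.460
ΔCt(42°C) = 25.800 − 19.840 = 5.960
ΔΔCt = 5.960 − 5.460 = 0.500
Fold change = 2^(−0.500) = 0.7071

0.707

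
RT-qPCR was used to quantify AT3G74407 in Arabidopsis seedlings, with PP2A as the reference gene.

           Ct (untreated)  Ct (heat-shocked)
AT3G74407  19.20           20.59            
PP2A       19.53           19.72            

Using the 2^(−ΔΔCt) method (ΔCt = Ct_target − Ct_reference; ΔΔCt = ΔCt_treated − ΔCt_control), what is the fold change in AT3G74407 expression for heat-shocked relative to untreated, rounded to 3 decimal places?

ΔCt(untreated) = 19.200 − 19.530 = -0.330
ΔCt(heat-shocked) = 20.590 − 19.720 = 0.870
ΔΔCt = 0.870 − (-0.330) = 1.200
Fold change = 2^(−1.200) = 0.4353

0.435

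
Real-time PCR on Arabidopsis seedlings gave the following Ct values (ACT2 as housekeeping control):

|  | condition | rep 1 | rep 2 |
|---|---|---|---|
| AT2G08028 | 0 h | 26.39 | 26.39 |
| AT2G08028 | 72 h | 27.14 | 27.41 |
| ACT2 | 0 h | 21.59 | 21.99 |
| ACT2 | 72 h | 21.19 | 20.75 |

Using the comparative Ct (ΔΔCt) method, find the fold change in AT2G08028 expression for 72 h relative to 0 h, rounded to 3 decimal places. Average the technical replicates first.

0.307

Mean Ct: AT2G08028 0 h 26.390; AT2G08028 72 h 27.275; ACT2 0 h 21.790; ACT2 72 h 20.970
ΔCt(0 h) = 26.390 − 21.790 = 4.600
ΔCt(72 h) = 27.275 − 20.970 = 6.305
ΔΔCt = 6.305 − 4.600 = 1.705
Fold change = 2^(−1.705) = 0.3067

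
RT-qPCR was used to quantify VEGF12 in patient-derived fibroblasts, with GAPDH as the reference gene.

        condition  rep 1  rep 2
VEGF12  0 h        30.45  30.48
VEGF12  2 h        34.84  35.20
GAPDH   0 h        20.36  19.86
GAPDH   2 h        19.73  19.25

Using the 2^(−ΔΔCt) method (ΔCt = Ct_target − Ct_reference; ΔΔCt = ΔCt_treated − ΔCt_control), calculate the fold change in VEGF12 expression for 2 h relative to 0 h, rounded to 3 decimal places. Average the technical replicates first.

Mean Ct: VEGF12 0 h 30.465; VEGF12 2 h 35.020; GAPDH 0 h 20.110; GAPDH 2 h 19.490
ΔCt(0 h) = 30.465 − 20.110 = 10.355
ΔCt(2 h) = 35.020 − 19.490 = 15.530
ΔΔCt = 15.530 − 10.355 = 5.175
Fold change = 2^(−5.175) = 0.0277

0.028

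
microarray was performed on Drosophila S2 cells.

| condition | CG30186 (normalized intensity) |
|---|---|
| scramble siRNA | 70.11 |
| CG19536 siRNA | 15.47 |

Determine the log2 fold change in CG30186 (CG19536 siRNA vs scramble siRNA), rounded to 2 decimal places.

Fold change = 15.47 / 70.11 = 0.2207
log2(0.2207) = -2.180

-2.18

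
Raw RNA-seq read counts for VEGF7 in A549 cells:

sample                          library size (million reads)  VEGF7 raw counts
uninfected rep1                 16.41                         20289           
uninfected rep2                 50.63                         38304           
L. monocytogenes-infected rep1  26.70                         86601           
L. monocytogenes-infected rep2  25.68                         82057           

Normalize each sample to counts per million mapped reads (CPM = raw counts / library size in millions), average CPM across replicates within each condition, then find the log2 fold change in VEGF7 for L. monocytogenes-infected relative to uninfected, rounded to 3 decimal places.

1.692

CPM(uninfected rep1) = 20289 / 16.41 = 1236.3803
CPM(uninfected rep2) = 38304 / 50.63 = 756.5475
CPM(L. monocytogenes-infected rep1) = 86601 / 26.70 = 3243.4831
CPM(L. monocytogenes-infected rep2) = 82057 / 25.68 = 3195.3660
mean CPM(uninfected) = 996.4639; mean CPM(L. monocytogenes-infected) = 3219.4246
Fold change = 3219.4246 / 996.4639 = 3.23085
log2(3.23085) = 1.6919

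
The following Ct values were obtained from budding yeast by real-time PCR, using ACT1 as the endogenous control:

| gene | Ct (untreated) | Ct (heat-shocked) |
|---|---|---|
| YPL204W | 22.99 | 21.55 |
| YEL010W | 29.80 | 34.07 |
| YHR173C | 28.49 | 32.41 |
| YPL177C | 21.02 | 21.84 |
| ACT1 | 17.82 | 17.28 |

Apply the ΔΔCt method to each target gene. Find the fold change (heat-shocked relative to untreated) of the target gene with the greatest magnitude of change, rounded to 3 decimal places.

YPL204W: ΔΔCt = (21.55−17.28) − (22.99−17.82) = 4.27 − 5.17 = -0.90; fold change = 2^0.90 = 1.866
YEL010W: ΔΔCt = (34.07−17.28) − (29.80−17.82) = 16.79 − 11.98 = 4.81; fold change = 2^-4.81 = 0.036
YHR173C: ΔΔCt = (32.41−17.28) − (28.49−17.82) = 15.13 − 10.67 = 4.46; fold change = 2^-4.46 = 0.045
YPL177C: ΔΔCt = (21.84−17.28) − (21.02−17.82) = 4.56 − 3.20 = 1.36; fold change = 2^-1.36 = 0.390
YEL010W has the largest |ΔΔCt| = 4.81.

0.036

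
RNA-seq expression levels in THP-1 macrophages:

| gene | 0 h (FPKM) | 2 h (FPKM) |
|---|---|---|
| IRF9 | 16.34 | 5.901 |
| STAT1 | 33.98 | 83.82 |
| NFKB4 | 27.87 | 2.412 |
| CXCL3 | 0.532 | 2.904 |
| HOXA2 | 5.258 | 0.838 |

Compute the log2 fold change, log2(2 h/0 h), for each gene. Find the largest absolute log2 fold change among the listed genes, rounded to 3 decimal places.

3.530

log2(5.901/16.34) = -1.469  (IRF9)
log2(83.82/33.98) = 1.303  (STAT1)
log2(2.412/27.87) = -3.530  (NFKB4)
log2(2.904/0.532) = 2.449  (CXCL3)
log2(0.838/5.258) = -2.649  (HOXA2)
The largest magnitude belongs to NFKB4.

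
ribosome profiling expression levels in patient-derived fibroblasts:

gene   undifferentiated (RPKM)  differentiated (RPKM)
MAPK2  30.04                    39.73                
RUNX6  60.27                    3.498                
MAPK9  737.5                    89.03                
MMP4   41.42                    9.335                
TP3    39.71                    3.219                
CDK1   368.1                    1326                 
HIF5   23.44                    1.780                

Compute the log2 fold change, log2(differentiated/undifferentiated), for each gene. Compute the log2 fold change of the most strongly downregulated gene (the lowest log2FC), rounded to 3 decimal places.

log2(39.73/30.04) = 0.403  (MAPK2)
log2(3.498/60.27) = -4.107  (RUNX6)
log2(89.03/737.5) = -3.050  (MAPK9)
log2(9.335/41.42) = -2.150  (MMP4)
log2(3.219/39.71) = -3.625  (TP3)
log2(1326/368.1) = 1.849  (CDK1)
log2(1.780/23.44) = -3.719  (HIF5)
RUNX6 is most strongly downregulated.

-4.107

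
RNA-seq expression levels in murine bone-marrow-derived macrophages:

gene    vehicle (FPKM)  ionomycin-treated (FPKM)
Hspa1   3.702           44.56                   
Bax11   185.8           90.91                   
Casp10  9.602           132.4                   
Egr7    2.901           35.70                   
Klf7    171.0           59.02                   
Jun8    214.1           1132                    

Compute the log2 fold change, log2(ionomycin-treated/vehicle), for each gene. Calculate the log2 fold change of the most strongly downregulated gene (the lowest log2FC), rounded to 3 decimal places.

-1.535

log2(44.56/3.702) = 3.589  (Hspa1)
log2(90.91/185.8) = -1.031  (Bax11)
log2(132.4/9.602) = 3.785  (Casp10)
log2(35.70/2.901) = 3.621  (Egr7)
log2(59.02/171.0) = -1.535  (Klf7)
log2(1132/214.1) = 2.403  (Jun8)
Klf7 is most strongly downregulated.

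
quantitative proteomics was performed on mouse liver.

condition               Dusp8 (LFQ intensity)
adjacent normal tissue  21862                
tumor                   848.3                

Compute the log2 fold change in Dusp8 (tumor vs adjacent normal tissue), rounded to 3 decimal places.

Fold change = 848.3 / 21862 = 0.0388
log2(0.0388) = -4.6877

-4.688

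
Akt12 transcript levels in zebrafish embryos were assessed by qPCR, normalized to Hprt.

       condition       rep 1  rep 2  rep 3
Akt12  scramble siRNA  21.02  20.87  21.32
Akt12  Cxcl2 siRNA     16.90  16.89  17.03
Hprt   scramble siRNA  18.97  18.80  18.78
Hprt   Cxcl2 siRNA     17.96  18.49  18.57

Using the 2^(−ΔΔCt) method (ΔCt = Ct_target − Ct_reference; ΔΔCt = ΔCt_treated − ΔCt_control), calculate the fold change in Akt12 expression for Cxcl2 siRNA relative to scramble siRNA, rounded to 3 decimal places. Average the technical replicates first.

Mean Ct: Akt12 scramble siRNA 21.070; Akt12 Cxcl2 siRNA 16.940; Hprt scramble siRNA 18.850; Hprt Cxcl2 siRNA 18.340
ΔCt(scramble siRNA) = 21.070 − 18.850 = 2.220
ΔCt(Cxcl2 siRNA) = 16.940 − 18.340 = -1.400
ΔΔCt = -1.400 − 2.220 = -3.620
Fold change = 2^(−(-3.620)) = 2^3.620 = 12.2950

12.295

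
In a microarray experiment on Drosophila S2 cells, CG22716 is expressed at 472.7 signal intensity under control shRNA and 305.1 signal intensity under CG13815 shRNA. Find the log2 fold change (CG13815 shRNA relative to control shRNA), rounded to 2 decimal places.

-0.63

Fold change = 305.1 / 472.7 = 0.6454
log2(0.6454) = -0.632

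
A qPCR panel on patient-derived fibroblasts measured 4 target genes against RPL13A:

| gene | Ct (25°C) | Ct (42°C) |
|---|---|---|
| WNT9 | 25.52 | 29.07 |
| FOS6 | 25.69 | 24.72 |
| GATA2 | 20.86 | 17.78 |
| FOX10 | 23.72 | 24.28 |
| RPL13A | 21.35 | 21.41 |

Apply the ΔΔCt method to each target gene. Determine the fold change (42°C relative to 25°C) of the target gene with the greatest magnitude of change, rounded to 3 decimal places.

WNT9: ΔΔCt = (29.07−21.41) − (25.52−21.35) = 7.66 − 4.17 = 3.49; fold change = 2^-3.49 = 0.089
FOS6: ΔΔCt = (24.72−21.41) − (25.69−21.35) = 3.31 − 4.34 = -1.03; fold change = 2^1.03 = 2.042
GATA2: ΔΔCt = (17.78−21.41) − (20.86−21.35) = -3.63 − (-0.49) = -3.14; fold change = 2^3.14 = 8.815
FOX10: ΔΔCt = (24.28−21.41) − (23.72−21.35) = 2.87 − 2.37 = 0.50; fold change = 2^-0.50 = 0.707
WNT9 has the largest |ΔΔCt| = 3.49.

0.089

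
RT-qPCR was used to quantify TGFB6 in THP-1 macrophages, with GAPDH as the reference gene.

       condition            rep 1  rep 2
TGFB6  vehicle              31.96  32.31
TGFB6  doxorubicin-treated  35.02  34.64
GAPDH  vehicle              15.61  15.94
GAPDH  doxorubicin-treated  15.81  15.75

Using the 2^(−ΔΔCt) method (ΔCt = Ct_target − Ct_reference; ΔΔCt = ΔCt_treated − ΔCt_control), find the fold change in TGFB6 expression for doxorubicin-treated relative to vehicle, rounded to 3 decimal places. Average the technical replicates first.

0.155

Mean Ct: TGFB6 vehicle 32.135; TGFB6 doxorubicin-treated 34.830; GAPDH vehicle 15.775; GAPDH doxorubicin-treated 15.780
ΔCt(vehicle) = 32.135 − 15.775 = 16.360
ΔCt(doxorubicin-treated) = 34.830 − 15.780 = 19.050
ΔΔCt = 19.050 − 16.360 = 2.690
Fold change = 2^(−2.690) = 0.1550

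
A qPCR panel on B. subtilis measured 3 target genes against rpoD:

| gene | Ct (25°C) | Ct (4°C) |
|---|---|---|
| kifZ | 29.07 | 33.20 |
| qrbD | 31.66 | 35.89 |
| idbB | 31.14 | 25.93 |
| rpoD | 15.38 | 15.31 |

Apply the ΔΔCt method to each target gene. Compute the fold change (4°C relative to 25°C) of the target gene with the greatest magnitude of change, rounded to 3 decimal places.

35.261

kifZ: ΔΔCt = (33.20−15.31) − (29.07−15.38) = 17.89 − 13.69 = 4.20; fold change = 2^-4.20 = 0.054
qrbD: ΔΔCt = (35.89−15.31) − (31.66−15.38) = 20.58 − 16.28 = 4.30; fold change = 2^-4.30 = 0.051
idbB: ΔΔCt = (25.93−15.31) − (31.14−15.38) = 10.62 − 15.76 = -5.14; fold change = 2^5.14 = 35.261
idbB has the largest |ΔΔCt| = 5.14.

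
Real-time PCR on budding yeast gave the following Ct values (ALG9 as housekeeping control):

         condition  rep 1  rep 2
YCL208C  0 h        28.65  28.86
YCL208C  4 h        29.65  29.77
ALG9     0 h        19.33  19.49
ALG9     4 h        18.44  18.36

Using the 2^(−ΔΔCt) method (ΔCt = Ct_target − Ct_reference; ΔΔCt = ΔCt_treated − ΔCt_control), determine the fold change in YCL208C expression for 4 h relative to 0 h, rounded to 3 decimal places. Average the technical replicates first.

0.256

Mean Ct: YCL208C 0 h 28.755; YCL208C 4 h 29.710; ALG9 0 h 19.410; ALG9 4 h 18.400
ΔCt(0 h) = 28.755 − 19.410 = 9.345
ΔCt(4 h) = 29.710 − 18.400 = 11.310
ΔΔCt = 11.310 − 9.345 = 1.965
Fold change = 2^(−1.965) = 0.2561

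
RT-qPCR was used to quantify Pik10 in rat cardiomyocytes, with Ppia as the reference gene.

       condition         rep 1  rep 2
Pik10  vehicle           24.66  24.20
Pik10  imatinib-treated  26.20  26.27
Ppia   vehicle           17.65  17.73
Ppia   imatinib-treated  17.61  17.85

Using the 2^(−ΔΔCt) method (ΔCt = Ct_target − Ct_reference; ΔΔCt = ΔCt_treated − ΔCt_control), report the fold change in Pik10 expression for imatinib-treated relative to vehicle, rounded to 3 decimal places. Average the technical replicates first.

Mean Ct: Pik10 vehicle 24.430; Pik10 imatinib-treated 26.235; Ppia vehicle 17.690; Ppia imatinib-treated 17.730
ΔCt(vehicle) = 24.430 − 17.690 = 6.740
ΔCt(imatinib-treated) = 26.235 − 17.730 = 8.505
ΔΔCt = 8.505 − 6.740 = 1.765
Fold change = 2^(−1.765) = 0.2942

0.294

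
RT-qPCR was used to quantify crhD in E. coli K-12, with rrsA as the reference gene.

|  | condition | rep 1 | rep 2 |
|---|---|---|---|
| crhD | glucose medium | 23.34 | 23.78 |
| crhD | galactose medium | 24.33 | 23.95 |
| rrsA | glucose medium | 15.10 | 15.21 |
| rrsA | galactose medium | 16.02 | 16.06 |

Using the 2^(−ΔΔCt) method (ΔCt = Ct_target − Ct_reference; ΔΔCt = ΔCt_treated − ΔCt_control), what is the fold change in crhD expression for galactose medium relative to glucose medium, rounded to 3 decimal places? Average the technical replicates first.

1.235

Mean Ct: crhD glucose medium 23.560; crhD galactose medium 24.140; rrsA glucose medium 15.155; rrsA galactose medium 16.040
ΔCt(glucose medium) = 23.560 − 15.155 = 8.405
ΔCt(galactose medium) = 24.140 − 16.040 = 8.100
ΔΔCt = 8.100 − 8.405 = -0.305
Fold change = 2^(−(-0.305)) = 2^0.305 = 1.2354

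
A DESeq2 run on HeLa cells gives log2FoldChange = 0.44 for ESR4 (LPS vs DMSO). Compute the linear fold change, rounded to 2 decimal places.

Fold change = 2^(0.44) = 1.357

1.36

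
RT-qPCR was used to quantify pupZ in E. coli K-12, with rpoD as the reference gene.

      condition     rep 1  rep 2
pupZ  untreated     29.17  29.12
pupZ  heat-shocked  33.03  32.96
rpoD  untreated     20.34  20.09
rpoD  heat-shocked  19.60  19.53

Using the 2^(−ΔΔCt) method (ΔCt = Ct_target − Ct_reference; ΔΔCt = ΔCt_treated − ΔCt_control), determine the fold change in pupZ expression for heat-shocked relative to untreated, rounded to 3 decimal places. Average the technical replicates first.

Mean Ct: pupZ untreated 29.145; pupZ heat-shocked 32.995; rpoD untreated 20.215; rpoD heat-shocked 19.565
ΔCt(untreated) = 29.145 − 20.215 = 8.930
ΔCt(heat-shocked) = 32.995 − 19.565 = 13.430
ΔΔCt = 13.430 − 8.930 = 4.500
Fold change = 2^(−4.500) = 0.0442

0.044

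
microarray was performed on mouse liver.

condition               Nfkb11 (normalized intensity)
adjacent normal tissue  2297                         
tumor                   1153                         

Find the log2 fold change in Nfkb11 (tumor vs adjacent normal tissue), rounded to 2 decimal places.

Fold change = 1153 / 2297 = 0.5020
log2(0.5020) = -0.994

-0.99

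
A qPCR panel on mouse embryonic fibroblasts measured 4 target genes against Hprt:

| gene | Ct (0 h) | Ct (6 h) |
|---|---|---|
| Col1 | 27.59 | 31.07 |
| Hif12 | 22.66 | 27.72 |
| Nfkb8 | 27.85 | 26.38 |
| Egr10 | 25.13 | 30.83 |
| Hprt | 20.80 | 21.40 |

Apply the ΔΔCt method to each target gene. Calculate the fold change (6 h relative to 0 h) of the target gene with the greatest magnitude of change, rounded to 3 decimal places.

0.029

Col1: ΔΔCt = (31.07−21.40) − (27.59−20.80) = 9.67 − 6.79 = 2.88; fold change = 2^-2.88 = 0.136
Hif12: ΔΔCt = (27.72−21.40) − (22.66−20.80) = 6.32 − 1.86 = 4.46; fold change = 2^-4.46 = 0.045
Nfkb8: ΔΔCt = (26.38−21.40) − (27.85−20.80) = 4.98 − 7.05 = -2.07; fold change = 2^2.07 = 4.199
Egr10: ΔΔCt = (30.83−21.40) − (25.13−20.80) = 9.43 − 4.33 = 5.10; fold change = 2^-5.10 = 0.029
Egr10 has the largest |ΔΔCt| = 5.10.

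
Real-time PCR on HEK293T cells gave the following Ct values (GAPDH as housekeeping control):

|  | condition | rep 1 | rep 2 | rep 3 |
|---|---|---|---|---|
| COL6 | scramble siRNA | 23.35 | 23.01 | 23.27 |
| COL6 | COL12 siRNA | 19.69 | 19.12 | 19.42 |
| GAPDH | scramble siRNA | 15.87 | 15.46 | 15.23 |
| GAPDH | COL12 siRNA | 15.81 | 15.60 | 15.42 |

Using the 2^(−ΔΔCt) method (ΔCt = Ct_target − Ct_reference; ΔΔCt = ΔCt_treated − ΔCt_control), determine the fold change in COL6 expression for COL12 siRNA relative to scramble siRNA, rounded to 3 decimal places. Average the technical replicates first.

Mean Ct: COL6 scramble siRNA 23.210; COL6 COL12 siRNA 19.410; GAPDH scramble siRNA 15.520; GAPDH COL12 siRNA 15.610
ΔCt(scramble siRNA) = 23.210 − 15.520 = 7.690
ΔCt(COL12 siRNA) = 19.410 − 15.610 = 3.800
ΔΔCt = 3.800 − 7.690 = -3.890
Fold change = 2^(−(-3.890)) = 2^3.890 = 14.8254

14.825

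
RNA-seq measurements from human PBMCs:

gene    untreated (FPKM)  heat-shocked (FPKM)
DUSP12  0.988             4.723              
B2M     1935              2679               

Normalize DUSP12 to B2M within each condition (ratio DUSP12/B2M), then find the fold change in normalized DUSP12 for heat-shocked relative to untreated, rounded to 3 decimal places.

3.453

DUSP12/B2M (untreated) = 0.988 / 1935 = 0.00051059
DUSP12/B2M (heat-shocked) = 4.723 / 2679 = 0.001763
Fold change = 0.001763 / 0.00051059 = 3.4528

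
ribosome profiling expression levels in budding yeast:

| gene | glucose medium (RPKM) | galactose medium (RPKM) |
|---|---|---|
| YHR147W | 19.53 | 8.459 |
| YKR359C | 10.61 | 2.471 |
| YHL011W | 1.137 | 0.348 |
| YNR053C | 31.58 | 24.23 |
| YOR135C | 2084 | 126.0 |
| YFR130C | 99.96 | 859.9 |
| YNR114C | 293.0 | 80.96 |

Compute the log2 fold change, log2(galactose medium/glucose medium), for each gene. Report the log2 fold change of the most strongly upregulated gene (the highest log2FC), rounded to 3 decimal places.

log2(8.459/19.53) = -1.207  (YHR147W)
log2(2.471/10.61) = -2.102  (YKR359C)
log2(0.348/1.137) = -1.708  (YHL011W)
log2(24.23/31.58) = -0.382  (YNR053C)
log2(126.0/2084) = -4.048  (YOR135C)
log2(859.9/99.96) = 3.105  (YFR130C)
log2(80.96/293.0) = -1.856  (YNR114C)
YFR130C is most strongly upregulated.

3.105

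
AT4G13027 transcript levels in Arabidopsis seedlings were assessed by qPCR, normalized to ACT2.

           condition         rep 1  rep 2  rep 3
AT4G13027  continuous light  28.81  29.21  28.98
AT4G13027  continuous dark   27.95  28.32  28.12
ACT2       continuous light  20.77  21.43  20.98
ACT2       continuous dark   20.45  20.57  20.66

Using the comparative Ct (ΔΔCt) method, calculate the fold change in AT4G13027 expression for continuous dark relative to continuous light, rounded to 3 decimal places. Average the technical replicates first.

Mean Ct: AT4G13027 continuous light 29.000; AT4G13027 continuous dark 28.130; ACT2 continuous light 21.060; ACT2 continuous dark 20.560
ΔCt(continuous light) = 29.000 − 21.060 = 7.940
ΔCt(continuous dark) = 28.130 − 20.560 = 7.570
ΔΔCt = 7.570 − 7.940 = -0.370
Fold change = 2^(−(-0.370)) = 2^0.370 = 1.2924

1.292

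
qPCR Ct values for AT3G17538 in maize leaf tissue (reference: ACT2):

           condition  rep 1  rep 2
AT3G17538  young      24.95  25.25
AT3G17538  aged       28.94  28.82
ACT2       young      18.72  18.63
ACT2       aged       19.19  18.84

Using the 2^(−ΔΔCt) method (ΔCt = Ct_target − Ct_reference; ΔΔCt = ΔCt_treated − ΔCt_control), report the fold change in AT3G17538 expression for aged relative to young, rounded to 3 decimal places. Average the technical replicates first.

0.092

Mean Ct: AT3G17538 young 25.100; AT3G17538 aged 28.880; ACT2 young 18.675; ACT2 aged 19.015
ΔCt(young) = 25.100 − 18.675 = 6.425
ΔCt(aged) = 28.880 − 19.015 = 9.865
ΔΔCt = 9.865 − 6.425 = 3.440
Fold change = 2^(−3.440) = 0.0921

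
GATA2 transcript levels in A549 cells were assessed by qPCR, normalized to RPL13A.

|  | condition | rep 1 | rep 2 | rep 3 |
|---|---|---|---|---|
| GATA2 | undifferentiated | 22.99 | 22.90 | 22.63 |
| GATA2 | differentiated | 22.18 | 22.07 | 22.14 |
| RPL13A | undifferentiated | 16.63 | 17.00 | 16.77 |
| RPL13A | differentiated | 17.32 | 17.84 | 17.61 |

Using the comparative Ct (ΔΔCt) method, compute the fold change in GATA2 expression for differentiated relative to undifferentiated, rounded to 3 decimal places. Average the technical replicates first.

Mean Ct: GATA2 undifferentiated 22.840; GATA2 differentiated 22.130; RPL13A undifferentiated 16.800; RPL13A differentiated 17.590
ΔCt(undifferentiated) = 22.840 − 16.800 = 6.040
ΔCt(differentiated) = 22.130 − 17.590 = 4.540
ΔΔCt = 4.540 − 6.040 = -1.500
Fold change = 2^(−(-1.500)) = 2^1.500 = 2.8284

2.828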